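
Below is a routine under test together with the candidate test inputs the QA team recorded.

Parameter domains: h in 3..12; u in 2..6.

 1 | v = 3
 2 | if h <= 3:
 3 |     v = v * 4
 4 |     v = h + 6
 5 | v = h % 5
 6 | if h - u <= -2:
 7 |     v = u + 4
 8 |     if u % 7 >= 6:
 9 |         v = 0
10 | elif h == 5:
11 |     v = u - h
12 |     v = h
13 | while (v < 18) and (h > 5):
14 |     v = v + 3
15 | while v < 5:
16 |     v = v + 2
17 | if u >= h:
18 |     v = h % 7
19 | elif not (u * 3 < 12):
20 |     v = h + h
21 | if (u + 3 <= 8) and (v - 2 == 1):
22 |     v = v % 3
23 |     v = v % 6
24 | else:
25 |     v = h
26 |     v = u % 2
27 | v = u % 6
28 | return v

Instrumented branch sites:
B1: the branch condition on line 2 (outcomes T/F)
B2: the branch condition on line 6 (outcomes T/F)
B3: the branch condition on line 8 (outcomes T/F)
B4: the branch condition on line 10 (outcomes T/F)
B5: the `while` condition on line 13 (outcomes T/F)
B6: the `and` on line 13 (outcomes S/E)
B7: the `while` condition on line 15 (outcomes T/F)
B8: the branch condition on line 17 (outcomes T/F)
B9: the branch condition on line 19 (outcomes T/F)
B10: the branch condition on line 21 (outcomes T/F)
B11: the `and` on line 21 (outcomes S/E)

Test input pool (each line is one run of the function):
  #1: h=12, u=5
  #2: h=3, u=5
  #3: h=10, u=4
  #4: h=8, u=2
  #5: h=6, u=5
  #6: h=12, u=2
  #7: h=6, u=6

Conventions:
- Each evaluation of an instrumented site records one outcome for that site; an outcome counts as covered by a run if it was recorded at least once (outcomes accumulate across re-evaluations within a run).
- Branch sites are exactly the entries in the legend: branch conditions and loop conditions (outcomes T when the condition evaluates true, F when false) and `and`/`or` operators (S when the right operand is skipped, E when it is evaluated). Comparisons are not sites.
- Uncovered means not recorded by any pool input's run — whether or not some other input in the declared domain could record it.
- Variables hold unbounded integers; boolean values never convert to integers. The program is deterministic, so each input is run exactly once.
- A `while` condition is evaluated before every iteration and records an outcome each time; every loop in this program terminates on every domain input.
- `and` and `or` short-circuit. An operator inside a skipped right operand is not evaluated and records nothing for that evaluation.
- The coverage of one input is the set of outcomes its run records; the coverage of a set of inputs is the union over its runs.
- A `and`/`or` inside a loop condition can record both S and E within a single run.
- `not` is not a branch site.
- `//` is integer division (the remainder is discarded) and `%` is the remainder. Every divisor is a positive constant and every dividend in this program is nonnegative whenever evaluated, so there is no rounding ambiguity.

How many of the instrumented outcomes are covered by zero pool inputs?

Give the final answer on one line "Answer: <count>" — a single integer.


input #1 (h=12, u=5): events B1->F, B2->F, B4->F, B6->E, B5->T, B6->E, B5->T, B6->E, B5->T, B6->E, B5->T, B6->E, B5->T, B6->E, ...; covers B1=F, B2=F, B4=F, B5=T, B5=F, B6=S, B6=E, B7=F, B8=F, B9=T, B10=F, B11=E
input #2 (h=3, u=5): events B1->T, B2->T, B3->F, B6->E, B5->F, B7->F, B8->T, B11->E, B10->T; covers B1=T, B2=T, B3=F, B5=F, B6=E, B7=F, B8=T, B10=T, B11=E
input #3 (h=10, u=4): events B1->F, B2->F, B4->F, B6->E, B5->T, B6->E, B5->T, B6->E, B5->T, B6->E, B5->T, B6->E, B5->T, B6->E, ...; covers B1=F, B2=F, B4=F, B5=T, B5=F, B6=S, B6=E, B7=F, B8=F, B9=T, B10=F, B11=E
input #4 (h=8, u=2): events B1->F, B2->F, B4->F, B6->E, B5->T, B6->E, B5->T, B6->E, B5->T, B6->E, B5->T, B6->E, B5->T, B6->S, ...; covers B1=F, B2=F, B4=F, B5=T, B5=F, B6=S, B6=E, B7=F, B8=F, B9=F, B10=F, B11=E
input #5 (h=6, u=5): events B1->F, B2->F, B4->F, B6->E, B5->T, B6->E, B5->T, B6->E, B5->T, B6->E, B5->T, B6->E, B5->T, B6->E, ...; covers B1=F, B2=F, B4=F, B5=T, B5=F, B6=S, B6=E, B7=F, B8=F, B9=T, B10=F, B11=E
input #6 (h=12, u=2): events B1->F, B2->F, B4->F, B6->E, B5->T, B6->E, B5->T, B6->E, B5->T, B6->E, B5->T, B6->E, B5->T, B6->E, ...; covers B1=F, B2=F, B4=F, B5=T, B5=F, B6=S, B6=E, B7=F, B8=F, B9=F, B10=F, B11=E
input #7 (h=6, u=6): events B1->F, B2->F, B4->F, B6->E, B5->T, B6->E, B5->T, B6->E, B5->T, B6->E, B5->T, B6->E, B5->T, B6->E, ...; covers B1=F, B2=F, B4=F, B5=T, B5=F, B6=S, B6=E, B7=F, B8=T, B10=F, B11=S
union over the pool: B1=T, B1=F, B2=T, B2=F, B3=F, B4=F, B5=T, B5=F, B6=S, B6=E, B7=F, B8=T, B8=F, B9=T, B9=F, B10=T, B10=F, B11=S, B11=E
uncovered (3 of 22): B3=T, B4=T, B7=T
Answer: 3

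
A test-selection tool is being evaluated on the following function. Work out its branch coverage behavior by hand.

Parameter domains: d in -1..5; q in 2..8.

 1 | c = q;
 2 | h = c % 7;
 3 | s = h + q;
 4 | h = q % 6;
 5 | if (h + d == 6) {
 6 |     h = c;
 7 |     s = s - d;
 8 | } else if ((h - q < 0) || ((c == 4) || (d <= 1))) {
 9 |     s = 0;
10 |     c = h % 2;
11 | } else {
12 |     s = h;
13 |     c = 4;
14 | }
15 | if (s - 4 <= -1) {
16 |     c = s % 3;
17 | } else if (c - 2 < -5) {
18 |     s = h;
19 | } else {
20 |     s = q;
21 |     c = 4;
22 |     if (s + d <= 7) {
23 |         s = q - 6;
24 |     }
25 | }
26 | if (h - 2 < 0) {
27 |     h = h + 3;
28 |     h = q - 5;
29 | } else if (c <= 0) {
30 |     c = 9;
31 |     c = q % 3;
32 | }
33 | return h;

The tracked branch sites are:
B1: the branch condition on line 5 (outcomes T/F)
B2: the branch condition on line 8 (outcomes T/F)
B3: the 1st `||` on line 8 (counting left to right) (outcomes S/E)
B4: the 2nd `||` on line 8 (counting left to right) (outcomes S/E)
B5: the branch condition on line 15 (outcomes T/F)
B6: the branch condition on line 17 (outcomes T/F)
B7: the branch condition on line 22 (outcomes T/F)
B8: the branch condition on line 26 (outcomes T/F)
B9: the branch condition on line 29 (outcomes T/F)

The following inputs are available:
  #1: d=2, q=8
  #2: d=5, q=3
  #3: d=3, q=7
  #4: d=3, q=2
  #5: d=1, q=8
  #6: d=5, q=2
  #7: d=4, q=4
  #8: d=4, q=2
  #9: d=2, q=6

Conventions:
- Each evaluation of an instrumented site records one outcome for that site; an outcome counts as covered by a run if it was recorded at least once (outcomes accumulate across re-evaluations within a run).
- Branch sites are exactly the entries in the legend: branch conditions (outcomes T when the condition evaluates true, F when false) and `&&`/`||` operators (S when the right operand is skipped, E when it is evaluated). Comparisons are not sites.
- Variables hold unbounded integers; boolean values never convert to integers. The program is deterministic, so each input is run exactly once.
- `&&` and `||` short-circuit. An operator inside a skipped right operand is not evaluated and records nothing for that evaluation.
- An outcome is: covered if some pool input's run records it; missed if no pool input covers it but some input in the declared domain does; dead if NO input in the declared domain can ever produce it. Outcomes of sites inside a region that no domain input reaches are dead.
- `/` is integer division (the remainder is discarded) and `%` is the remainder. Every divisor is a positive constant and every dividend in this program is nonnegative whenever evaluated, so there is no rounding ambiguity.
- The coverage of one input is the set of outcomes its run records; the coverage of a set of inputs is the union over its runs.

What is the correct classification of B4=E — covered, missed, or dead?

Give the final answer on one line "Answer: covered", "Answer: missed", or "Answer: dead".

B4=E is recorded by pool input(s) 2, 4, 6 -> covered

Answer: covered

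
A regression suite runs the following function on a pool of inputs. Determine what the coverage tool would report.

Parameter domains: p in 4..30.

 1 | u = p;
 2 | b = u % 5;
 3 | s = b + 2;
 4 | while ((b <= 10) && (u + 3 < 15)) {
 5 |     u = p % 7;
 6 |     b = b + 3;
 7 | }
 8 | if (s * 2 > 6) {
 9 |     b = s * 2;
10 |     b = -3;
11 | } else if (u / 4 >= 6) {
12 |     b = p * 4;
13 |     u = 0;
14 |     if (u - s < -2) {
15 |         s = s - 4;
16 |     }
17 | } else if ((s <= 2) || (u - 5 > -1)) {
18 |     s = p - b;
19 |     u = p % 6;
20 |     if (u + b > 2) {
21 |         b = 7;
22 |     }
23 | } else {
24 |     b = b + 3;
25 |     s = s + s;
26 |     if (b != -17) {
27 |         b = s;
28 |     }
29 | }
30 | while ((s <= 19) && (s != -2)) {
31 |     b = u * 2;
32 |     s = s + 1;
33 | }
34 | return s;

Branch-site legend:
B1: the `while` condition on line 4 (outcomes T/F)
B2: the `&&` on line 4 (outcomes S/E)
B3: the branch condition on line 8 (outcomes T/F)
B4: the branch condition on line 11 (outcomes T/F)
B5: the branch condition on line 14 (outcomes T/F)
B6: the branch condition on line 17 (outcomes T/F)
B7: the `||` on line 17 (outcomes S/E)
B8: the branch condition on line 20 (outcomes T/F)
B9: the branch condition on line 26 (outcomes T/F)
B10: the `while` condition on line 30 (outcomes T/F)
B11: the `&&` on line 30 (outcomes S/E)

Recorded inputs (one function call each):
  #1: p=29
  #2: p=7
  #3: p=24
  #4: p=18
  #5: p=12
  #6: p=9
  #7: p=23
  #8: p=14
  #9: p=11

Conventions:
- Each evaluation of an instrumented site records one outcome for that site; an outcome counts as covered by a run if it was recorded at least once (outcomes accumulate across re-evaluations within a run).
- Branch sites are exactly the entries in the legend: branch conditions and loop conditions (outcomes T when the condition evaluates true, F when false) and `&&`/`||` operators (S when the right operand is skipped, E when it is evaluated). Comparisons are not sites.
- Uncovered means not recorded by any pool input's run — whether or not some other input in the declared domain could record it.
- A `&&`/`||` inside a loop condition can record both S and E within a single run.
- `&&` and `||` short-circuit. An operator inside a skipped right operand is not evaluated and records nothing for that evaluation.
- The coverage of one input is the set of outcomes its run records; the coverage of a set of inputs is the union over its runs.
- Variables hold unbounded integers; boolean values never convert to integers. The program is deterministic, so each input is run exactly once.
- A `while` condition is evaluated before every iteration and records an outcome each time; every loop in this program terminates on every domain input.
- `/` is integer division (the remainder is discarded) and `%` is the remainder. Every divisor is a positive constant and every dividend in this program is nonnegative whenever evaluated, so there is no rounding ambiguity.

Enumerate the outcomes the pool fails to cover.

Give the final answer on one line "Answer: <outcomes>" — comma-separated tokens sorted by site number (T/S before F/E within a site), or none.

#1 (p=29) -> B2->E, B1->F, B3->T, B11->E, B10->T, B11->E, B10->T, B11->E, B10->T, B11->E, B10->T, B11->E, B10->T, B11->E, ...; covered: B1=F, B2=E, B3=T, B10=T, B10=F, B11=S, B11=E
#2 (p=7) -> B2->E, B1->T, B2->E, B1->T, B2->E, B1->T, B2->S, B1->F, B3->T, B11->E, B10->T, B11->E, B10->T, B11->E, ...; covered: B1=T, B1=F, B2=S, B2=E, B3=T, B10=T, B10=F, B11=S, B11=E
#3 (p=24) -> B2->E, B1->F, B3->T, B11->E, B10->T, B11->E, B10->T, B11->E, B10->T, B11->E, B10->T, B11->E, B10->T, B11->E, ...; covered: B1=F, B2=E, B3=T, B10=T, B10=F, B11=S, B11=E
#4 (p=18) -> B2->E, B1->F, B3->T, B11->E, B10->T, B11->E, B10->T, B11->E, B10->T, B11->E, B10->T, B11->E, B10->T, B11->E, ...; covered: B1=F, B2=E, B3=T, B10=T, B10=F, B11=S, B11=E
#5 (p=12) -> B2->E, B1->F, B3->T, B11->E, B10->T, B11->E, B10->T, B11->E, B10->T, B11->E, B10->T, B11->E, B10->T, B11->E, ...; covered: B1=F, B2=E, B3=T, B10=T, B10=F, B11=S, B11=E
#6 (p=9) -> B2->E, B1->T, B2->E, B1->T, B2->E, B1->T, B2->S, B1->F, B3->T, B11->E, B10->T, B11->E, B10->T, B11->E, ...; covered: B1=T, B1=F, B2=S, B2=E, B3=T, B10=T, B10=F, B11=S, B11=E
#7 (p=23) -> B2->E, B1->F, B3->T, B11->E, B10->T, B11->E, B10->T, B11->E, B10->T, B11->E, B10->T, B11->E, B10->T, B11->E, ...; covered: B1=F, B2=E, B3=T, B10=T, B10=F, B11=S, B11=E
#8 (p=14) -> B2->E, B1->F, B3->T, B11->E, B10->T, B11->E, B10->T, B11->E, B10->T, B11->E, B10->T, B11->E, B10->T, B11->E, ...; covered: B1=F, B2=E, B3=T, B10=T, B10=F, B11=S, B11=E
#9 (p=11) -> B2->E, B1->T, B2->E, B1->T, B2->E, B1->T, B2->E, B1->T, B2->S, B1->F, B3->F, B4->F, B7->E, B6->F, ...; covered: B1=T, B1=F, B2=S, B2=E, B3=F, B4=F, B6=F, B7=E, B9=T, B10=T, B10=F, B11=S, B11=E
union over the pool: B1=T, B1=F, B2=S, B2=E, B3=T, B3=F, B4=F, B6=F, B7=E, B9=T, B10=T, B10=F, B11=S, B11=E
uncovered (8 of 22): B4=T, B5=T, B5=F, B6=T, B7=S, B8=T, B8=F, B9=F

Answer: B4=T, B5=T, B5=F, B6=T, B7=S, B8=T, B8=F, B9=F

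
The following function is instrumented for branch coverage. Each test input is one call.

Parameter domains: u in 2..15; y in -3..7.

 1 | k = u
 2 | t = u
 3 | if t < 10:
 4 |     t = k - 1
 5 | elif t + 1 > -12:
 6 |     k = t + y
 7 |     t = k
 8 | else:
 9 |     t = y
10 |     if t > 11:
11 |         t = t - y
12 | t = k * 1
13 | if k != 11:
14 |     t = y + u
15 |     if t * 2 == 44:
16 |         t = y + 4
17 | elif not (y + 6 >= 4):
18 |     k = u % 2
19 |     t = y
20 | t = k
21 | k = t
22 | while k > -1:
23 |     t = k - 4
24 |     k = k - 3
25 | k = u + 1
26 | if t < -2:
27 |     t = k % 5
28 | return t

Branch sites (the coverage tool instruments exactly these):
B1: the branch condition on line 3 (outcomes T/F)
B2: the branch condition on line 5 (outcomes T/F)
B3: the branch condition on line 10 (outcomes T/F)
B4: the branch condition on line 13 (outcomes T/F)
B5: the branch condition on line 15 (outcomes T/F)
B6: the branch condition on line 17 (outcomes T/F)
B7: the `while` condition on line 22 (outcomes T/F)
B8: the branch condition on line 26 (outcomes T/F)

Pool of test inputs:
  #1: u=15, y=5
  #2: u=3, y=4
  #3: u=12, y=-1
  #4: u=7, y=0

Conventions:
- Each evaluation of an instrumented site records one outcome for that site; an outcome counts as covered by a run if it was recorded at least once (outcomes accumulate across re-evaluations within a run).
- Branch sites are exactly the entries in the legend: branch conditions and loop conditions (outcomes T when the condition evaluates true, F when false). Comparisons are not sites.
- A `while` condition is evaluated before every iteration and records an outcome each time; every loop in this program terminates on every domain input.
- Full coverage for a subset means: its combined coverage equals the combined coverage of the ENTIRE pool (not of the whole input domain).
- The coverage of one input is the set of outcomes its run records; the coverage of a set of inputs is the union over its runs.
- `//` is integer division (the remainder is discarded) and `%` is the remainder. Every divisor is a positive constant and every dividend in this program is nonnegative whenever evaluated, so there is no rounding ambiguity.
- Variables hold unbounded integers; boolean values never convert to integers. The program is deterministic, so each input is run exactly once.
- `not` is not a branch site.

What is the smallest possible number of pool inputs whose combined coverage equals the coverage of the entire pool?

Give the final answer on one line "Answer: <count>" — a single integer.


#1 (u=15, y=5) -> B1->F, B2->T, B4->T, B5->F, B7->T, B7->T, B7->T, B7->T, B7->T, B7->T, B7->T, B7->F, B8->F; covered: B1=F, B2=T, B4=T, B5=F, B7=T, B7=F, B8=F
#2 (u=3, y=4) -> B1->T, B4->T, B5->F, B7->T, B7->T, B7->F, B8->T; covered: B1=T, B4=T, B5=F, B7=T, B7=F, B8=T
#3 (u=12, y=-1) -> B1->F, B2->T, B4->F, B6->F, B7->T, B7->T, B7->T, B7->T, B7->F, B8->F; covered: B1=F, B2=T, B4=F, B6=F, B7=T, B7=F, B8=F
#4 (u=7, y=0) -> B1->T, B4->T, B5->F, B7->T, B7->T, B7->T, B7->F, B8->T; covered: B1=T, B4=T, B5=F, B7=T, B7=F, B8=T
the full pool covers 11 outcomes: B1=T, B1=F, B2=T, B4=T, B4=F, B5=F, B6=F, B7=T, B7=F, B8=T, B8=F
size 1 is not enough: best union over all size-1 subsets is 7/11
the canonical winner is {2, 3}: size 2, full 11-outcome coverage, earliest index list among size-2 covers
Answer: 2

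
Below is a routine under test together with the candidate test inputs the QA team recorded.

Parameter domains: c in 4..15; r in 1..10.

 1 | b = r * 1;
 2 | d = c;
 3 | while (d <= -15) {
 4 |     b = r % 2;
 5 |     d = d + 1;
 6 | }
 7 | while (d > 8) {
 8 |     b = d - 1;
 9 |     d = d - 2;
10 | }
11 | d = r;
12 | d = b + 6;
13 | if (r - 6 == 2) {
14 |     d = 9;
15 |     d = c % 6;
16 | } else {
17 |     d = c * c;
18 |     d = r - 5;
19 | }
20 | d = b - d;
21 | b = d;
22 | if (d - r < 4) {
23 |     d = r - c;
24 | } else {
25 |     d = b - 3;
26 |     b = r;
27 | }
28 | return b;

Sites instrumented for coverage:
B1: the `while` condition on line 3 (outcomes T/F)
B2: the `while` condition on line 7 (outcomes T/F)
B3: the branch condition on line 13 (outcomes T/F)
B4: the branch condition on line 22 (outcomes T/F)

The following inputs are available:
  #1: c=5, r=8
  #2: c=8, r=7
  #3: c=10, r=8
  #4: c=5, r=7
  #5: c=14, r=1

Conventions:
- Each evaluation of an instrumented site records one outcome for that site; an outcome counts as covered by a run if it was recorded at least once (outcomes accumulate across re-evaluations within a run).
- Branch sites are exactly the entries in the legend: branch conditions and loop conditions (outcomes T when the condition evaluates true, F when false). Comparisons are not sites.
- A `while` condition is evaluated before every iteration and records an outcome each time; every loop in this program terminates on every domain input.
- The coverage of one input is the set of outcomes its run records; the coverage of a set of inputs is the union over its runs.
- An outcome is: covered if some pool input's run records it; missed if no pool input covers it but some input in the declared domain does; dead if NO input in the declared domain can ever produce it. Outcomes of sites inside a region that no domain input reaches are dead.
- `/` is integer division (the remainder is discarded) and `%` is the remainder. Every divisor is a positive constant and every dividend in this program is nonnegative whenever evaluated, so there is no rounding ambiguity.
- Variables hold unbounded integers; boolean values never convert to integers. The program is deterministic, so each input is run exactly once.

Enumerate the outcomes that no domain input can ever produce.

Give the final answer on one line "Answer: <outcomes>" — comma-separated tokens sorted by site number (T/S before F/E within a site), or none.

exhaustive pass over the 120-input domain:
  B1=T: no domain input ever produces it -> dead
  reachable outcomes have witnesses, e.g. B1=F (e.g. c=4, r=1), B2=T (e.g. c=9, r=1), B2=F (e.g. c=4, r=1), B3=T (e.g. c=4, r=8)

Answer: B1=T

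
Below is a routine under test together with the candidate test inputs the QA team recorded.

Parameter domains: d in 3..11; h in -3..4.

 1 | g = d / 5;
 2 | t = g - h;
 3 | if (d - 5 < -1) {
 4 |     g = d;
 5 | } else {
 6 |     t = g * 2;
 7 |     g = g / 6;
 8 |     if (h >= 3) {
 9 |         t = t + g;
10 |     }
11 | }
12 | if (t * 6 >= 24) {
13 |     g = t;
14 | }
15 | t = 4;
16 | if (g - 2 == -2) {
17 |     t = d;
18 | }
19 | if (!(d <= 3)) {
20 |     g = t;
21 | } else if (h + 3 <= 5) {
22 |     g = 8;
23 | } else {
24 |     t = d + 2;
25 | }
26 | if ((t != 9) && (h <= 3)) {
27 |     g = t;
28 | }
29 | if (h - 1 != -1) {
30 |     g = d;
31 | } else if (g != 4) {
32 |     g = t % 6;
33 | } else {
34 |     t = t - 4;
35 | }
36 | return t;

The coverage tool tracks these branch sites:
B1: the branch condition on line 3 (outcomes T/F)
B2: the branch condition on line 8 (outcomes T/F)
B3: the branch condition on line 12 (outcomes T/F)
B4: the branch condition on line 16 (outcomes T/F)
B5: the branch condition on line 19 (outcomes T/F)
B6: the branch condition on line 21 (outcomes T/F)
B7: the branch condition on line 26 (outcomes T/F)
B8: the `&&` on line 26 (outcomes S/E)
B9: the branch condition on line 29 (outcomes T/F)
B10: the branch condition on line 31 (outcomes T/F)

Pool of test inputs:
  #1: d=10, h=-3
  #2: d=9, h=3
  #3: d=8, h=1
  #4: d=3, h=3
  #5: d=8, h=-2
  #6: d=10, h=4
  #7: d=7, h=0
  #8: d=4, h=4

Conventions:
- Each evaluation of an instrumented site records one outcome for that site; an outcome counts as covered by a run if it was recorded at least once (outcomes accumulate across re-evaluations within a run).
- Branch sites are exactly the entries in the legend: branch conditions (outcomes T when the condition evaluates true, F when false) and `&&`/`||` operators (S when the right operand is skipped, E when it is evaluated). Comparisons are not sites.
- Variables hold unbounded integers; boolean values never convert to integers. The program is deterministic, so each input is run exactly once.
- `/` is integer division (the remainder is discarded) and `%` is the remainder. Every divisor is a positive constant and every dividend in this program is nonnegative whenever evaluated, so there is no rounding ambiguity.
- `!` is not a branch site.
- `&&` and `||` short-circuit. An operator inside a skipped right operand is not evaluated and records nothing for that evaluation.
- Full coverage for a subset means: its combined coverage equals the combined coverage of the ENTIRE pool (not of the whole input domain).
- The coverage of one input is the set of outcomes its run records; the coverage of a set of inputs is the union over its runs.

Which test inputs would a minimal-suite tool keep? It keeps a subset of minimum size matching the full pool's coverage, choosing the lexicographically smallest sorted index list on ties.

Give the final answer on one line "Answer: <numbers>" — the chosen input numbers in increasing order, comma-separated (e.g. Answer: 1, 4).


test 1 (d=10, h=-3) hits B1=F, B2=F, B3=T, B4=F, B5=T, B7=T, B8=E, B9=T
test 2 (d=9, h=3) hits B1=F, B2=T, B3=F, B4=T, B5=T, B7=F, B8=S, B9=T
test 3 (d=8, h=1) hits B1=F, B2=F, B3=F, B4=T, B5=T, B7=T, B8=E, B9=T
test 4 (d=3, h=3) hits B1=T, B3=F, B4=F, B5=F, B6=F, B7=T, B8=E, B9=T
test 5 (d=8, h=-2) hits B1=F, B2=F, B3=F, B4=T, B5=T, B7=T, B8=E, B9=T
test 6 (d=10, h=4) hits B1=F, B2=T, B3=T, B4=F, B5=T, B7=F, B8=E, B9=T
test 7 (d=7, h=0) hits B1=F, B2=F, B3=F, B4=T, B5=T, B7=T, B8=E, B9=F, B10=T
test 8 (d=4, h=4) hits B1=F, B2=T, B3=F, B4=T, B5=T, B7=F, B8=E, B9=T
pool-wide coverage (18 outcomes): B1=T, B1=F, B2=T, B2=F, B3=T, B3=F, B4=T, B4=F, B5=T, B5=F, B6=F, B7=T, B7=F, B8=S, B8=E, B9=T, B9=F, B10=T
checked all size-1 subsets: none covers 18 outcomes (max 9/18)
checked all size-2 subsets: none covers 18 outcomes (max 14/18)
checked all size-3 subsets: none covers 18 outcomes (max 17/18)
size 4: inputs {1, 2, 4, 7} cover all 18 outcomes, and no lexicographically smaller subset of this size does
Answer: 1, 2, 4, 7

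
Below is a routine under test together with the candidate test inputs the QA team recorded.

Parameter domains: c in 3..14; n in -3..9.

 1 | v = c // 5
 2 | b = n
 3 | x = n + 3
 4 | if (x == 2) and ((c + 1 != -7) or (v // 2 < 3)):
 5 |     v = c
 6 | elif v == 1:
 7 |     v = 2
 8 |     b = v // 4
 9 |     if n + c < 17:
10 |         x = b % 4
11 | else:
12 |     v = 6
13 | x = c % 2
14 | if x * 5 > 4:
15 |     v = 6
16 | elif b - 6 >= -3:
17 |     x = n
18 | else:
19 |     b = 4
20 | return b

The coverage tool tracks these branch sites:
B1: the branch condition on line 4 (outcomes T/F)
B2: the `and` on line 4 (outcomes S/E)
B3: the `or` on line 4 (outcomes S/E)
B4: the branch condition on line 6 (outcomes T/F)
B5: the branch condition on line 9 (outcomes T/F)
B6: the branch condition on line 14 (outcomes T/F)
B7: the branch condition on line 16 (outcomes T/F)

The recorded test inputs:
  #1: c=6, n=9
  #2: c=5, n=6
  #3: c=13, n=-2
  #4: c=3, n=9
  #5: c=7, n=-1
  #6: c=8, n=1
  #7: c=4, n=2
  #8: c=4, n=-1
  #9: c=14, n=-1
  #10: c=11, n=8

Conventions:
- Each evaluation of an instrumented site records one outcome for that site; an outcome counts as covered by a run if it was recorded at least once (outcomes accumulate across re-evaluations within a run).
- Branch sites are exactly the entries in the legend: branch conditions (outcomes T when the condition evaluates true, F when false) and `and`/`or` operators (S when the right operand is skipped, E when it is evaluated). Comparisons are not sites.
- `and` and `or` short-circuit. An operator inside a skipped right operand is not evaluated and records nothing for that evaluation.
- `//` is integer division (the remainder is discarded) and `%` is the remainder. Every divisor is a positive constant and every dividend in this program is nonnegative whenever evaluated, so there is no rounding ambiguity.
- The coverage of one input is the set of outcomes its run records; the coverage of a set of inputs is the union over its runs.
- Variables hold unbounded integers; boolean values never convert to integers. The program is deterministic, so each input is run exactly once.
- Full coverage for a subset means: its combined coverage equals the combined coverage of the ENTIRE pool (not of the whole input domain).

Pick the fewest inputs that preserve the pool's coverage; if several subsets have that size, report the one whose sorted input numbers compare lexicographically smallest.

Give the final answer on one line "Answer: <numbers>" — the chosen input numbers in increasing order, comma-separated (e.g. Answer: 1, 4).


input #1 (c=6, n=9): events B2->S, B1->F, B4->T, B5->T, B6->F, B7->F; covers B1=F, B2=S, B4=T, B5=T, B6=F, B7=F
input #2 (c=5, n=6): events B2->S, B1->F, B4->T, B5->T, B6->T; covers B1=F, B2=S, B4=T, B5=T, B6=T
input #3 (c=13, n=-2): events B2->S, B1->F, B4->F, B6->T; covers B1=F, B2=S, B4=F, B6=T
input #4 (c=3, n=9): events B2->S, B1->F, B4->F, B6->T; covers B1=F, B2=S, B4=F, B6=T
input #5 (c=7, n=-1): events B2->E, B3->S, B1->T, B6->T; covers B1=T, B2=E, B3=S, B6=T
input #6 (c=8, n=1): events B2->S, B1->F, B4->T, B5->T, B6->F, B7->F; covers B1=F, B2=S, B4=T, B5=T, B6=F, B7=F
input #7 (c=4, n=2): events B2->S, B1->F, B4->F, B6->F, B7->F; covers B1=F, B2=S, B4=F, B6=F, B7=F
input #8 (c=4, n=-1): events B2->E, B3->S, B1->T, B6->F, B7->F; covers B1=T, B2=E, B3=S, B6=F, B7=F
input #9 (c=14, n=-1): events B2->E, B3->S, B1->T, B6->F, B7->F; covers B1=T, B2=E, B3=S, B6=F, B7=F
input #10 (c=11, n=8): events B2->S, B1->F, B4->F, B6->T; covers B1=F, B2=S, B4=F, B6=T
pool-wide coverage (11 outcomes): B1=T, B1=F, B2=S, B2=E, B3=S, B4=T, B4=F, B5=T, B6=T, B6=F, B7=F
no size-1 subset reaches all 11 outcomes (best union: 6/11)
no size-2 subset reaches all 11 outcomes (best union: 10/11)
the canonical winner is {1, 3, 5}: size 3, full 11-outcome coverage, earliest index list among size-3 covers
Answer: 1, 3, 5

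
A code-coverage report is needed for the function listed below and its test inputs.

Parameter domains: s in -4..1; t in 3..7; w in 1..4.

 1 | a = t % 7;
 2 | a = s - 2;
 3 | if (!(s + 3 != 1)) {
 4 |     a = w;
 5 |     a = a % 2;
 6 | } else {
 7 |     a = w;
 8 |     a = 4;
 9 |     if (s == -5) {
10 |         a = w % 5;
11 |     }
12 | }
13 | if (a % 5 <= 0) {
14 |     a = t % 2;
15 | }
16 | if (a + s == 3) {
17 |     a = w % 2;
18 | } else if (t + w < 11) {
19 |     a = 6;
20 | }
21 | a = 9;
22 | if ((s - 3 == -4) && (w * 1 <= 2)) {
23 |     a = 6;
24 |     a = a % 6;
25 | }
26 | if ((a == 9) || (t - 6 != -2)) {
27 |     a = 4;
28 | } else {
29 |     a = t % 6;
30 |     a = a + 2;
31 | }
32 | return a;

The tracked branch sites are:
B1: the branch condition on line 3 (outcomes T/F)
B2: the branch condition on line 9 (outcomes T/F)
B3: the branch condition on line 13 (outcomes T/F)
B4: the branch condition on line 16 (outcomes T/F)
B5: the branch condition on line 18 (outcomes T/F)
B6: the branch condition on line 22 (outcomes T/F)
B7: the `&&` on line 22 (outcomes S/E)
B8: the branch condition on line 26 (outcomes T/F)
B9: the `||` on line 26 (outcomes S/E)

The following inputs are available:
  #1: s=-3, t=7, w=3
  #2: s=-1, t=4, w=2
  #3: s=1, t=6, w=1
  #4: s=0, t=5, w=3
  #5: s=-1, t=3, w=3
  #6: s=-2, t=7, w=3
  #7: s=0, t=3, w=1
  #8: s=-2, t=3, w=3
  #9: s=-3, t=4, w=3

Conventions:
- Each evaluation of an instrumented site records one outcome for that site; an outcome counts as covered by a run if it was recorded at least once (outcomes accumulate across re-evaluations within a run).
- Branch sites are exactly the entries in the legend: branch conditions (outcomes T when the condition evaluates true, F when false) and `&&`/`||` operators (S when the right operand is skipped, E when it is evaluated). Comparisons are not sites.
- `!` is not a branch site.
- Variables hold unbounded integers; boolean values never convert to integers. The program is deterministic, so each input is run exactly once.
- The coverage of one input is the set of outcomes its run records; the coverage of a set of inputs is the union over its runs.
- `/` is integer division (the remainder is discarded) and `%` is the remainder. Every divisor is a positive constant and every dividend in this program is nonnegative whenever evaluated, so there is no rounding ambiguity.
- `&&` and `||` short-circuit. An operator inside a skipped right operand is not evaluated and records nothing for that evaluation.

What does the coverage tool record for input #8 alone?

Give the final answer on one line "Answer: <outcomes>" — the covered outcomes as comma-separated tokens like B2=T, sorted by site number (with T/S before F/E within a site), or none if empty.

Tracing the run of input #8 (s=-2, t=3, w=3):
  B1->T, B3->F, B4->F, B5->T, B7->S, B6->F, B9->S, B8->T
as a set, this run covers: B1=T, B3=F, B4=F, B5=T, B6=F, B7=S, B8=T, B9=S

Answer: B1=T, B3=F, B4=F, B5=T, B6=F, B7=S, B8=T, B9=S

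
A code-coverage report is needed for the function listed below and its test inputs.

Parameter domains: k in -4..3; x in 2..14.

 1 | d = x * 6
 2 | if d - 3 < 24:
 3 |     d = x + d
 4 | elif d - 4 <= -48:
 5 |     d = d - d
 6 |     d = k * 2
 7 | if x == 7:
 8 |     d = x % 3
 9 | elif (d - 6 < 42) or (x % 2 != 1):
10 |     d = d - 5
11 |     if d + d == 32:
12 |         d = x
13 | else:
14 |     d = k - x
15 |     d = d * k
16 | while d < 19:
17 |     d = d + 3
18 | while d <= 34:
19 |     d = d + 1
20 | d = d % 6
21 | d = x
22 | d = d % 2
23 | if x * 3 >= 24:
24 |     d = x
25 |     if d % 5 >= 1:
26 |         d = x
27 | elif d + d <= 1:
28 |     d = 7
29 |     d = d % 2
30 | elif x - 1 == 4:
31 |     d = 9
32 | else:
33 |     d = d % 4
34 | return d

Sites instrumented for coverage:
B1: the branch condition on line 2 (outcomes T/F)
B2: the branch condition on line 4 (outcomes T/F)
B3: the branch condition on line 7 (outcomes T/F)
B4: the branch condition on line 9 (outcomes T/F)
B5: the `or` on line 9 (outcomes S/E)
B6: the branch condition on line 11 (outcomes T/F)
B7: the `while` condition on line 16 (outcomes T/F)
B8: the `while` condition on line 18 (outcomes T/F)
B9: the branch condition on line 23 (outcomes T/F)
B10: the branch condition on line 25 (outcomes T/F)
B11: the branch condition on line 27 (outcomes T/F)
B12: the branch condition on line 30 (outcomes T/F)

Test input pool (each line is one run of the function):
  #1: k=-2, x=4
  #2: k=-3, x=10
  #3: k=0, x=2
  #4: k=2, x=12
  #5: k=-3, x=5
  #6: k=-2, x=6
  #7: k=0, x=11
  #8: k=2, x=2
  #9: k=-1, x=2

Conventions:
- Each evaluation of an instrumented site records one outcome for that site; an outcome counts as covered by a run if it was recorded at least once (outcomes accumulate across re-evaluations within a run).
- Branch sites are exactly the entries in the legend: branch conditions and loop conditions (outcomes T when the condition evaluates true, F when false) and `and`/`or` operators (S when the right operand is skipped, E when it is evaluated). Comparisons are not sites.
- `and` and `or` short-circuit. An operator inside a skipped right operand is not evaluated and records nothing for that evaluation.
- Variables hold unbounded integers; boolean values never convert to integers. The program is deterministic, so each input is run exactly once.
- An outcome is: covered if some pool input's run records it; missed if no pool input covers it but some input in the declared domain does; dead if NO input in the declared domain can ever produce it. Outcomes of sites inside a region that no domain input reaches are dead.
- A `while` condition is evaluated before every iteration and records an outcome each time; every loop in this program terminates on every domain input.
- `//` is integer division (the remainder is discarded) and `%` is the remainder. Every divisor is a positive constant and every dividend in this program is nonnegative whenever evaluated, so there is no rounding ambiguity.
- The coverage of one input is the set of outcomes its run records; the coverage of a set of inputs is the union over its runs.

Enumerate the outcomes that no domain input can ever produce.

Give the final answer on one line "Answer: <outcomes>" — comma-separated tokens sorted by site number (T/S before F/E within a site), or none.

sweeping the full domain (104 inputs) for each outcome:
  B2=T: unreachable across the whole domain -> dead
  reachable outcomes have witnesses, e.g. B1=T (e.g. k=-4, x=2), B1=F (e.g. k=-4, x=5), B2=F (e.g. k=-4, x=5), B3=T (e.g. k=-4, x=7)

Answer: B2=T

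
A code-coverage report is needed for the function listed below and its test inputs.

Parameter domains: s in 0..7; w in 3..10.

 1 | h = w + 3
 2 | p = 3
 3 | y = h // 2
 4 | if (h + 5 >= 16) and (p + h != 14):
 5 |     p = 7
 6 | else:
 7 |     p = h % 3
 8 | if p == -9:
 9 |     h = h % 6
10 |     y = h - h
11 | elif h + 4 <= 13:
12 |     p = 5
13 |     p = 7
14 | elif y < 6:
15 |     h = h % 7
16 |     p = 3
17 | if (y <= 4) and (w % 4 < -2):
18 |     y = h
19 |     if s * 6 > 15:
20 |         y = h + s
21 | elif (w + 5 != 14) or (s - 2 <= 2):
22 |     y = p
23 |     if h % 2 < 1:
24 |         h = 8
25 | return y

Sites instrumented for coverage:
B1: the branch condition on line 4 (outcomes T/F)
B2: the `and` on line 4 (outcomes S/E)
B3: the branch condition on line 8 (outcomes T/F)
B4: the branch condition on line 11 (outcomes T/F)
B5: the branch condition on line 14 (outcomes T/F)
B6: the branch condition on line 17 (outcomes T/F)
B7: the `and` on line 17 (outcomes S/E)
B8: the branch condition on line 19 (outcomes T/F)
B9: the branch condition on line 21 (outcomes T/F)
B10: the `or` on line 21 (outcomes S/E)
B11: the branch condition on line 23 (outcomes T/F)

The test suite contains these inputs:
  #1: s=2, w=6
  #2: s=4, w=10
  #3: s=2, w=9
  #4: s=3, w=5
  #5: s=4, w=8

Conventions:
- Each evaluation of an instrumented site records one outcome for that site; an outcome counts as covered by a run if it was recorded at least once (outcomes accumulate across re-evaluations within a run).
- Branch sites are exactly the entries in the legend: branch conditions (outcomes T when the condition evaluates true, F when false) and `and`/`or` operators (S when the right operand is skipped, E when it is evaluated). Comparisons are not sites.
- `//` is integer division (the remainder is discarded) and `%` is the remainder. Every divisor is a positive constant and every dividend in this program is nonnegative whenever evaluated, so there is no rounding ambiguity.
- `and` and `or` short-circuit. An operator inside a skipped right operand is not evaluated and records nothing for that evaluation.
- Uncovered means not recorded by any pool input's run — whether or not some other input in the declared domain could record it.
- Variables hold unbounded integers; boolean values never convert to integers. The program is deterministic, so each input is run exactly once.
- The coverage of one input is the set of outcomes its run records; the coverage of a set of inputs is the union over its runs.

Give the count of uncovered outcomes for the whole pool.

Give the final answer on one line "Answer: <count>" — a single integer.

input #1, s=2, w=6: outcomes B1=F, B2=S, B3=F, B4=T, B6=F, B7=E, B9=T, B10=S, B11=F
input #2, s=4, w=10: outcomes B1=T, B2=E, B3=F, B4=F, B5=F, B6=F, B7=S, B9=T, B10=S, B11=F
input #3, s=2, w=9: outcomes B1=T, B2=E, B3=F, B4=F, B5=F, B6=F, B7=S, B9=T, B10=E, B11=T
input #4, s=3, w=5: outcomes B1=F, B2=S, B3=F, B4=T, B6=F, B7=E, B9=T, B10=S, B11=T
input #5, s=4, w=8: outcomes B1=F, B2=E, B3=F, B4=F, B5=T, B6=F, B7=S, B9=T, B10=S, B11=T
union over the pool: B1=T, B1=F, B2=S, B2=E, B3=F, B4=T, B4=F, B5=T, B5=F, B6=F, B7=S, B7=E, B9=T, B10=S, B10=E, B11=T, B11=F
uncovered (5 of 22): B3=T, B6=T, B8=T, B8=F, B9=F

Answer: 5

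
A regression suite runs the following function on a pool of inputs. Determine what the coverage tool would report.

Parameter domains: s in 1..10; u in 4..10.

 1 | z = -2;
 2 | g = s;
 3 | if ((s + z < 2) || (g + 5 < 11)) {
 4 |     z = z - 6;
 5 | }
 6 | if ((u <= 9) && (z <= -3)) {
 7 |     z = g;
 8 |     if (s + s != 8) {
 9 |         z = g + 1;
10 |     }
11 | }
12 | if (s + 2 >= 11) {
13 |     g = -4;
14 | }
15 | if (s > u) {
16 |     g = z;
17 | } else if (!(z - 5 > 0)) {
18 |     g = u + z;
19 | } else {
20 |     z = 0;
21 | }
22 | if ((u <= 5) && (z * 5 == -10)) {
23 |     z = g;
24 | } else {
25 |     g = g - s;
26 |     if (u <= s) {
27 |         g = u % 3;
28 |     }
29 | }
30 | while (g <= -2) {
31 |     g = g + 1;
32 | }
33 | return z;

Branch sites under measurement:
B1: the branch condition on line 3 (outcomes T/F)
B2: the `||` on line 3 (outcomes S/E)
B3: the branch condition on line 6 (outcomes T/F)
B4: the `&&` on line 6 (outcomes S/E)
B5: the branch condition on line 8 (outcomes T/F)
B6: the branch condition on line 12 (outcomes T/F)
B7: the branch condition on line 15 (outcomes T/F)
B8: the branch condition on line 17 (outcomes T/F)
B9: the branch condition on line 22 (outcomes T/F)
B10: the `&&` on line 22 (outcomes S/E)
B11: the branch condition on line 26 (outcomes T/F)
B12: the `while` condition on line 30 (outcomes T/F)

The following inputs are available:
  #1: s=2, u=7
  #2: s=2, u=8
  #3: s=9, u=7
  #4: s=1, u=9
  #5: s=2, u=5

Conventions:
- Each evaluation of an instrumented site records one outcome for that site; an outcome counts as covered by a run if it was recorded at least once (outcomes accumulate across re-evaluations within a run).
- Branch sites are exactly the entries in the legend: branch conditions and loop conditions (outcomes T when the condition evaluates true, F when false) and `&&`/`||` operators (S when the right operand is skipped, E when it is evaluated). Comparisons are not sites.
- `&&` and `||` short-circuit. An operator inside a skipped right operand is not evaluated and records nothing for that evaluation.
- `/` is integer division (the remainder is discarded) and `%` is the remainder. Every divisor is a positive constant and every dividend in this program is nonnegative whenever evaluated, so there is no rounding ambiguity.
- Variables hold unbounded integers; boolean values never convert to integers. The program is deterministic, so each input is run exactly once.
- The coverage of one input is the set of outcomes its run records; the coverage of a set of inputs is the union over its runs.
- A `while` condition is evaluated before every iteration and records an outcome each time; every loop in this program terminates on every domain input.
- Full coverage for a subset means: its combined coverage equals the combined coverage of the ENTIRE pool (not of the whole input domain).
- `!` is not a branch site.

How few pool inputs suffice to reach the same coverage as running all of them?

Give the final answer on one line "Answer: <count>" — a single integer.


#1 (s=2, u=7) -> covered: B1=T, B2=S, B3=T, B4=E, B5=T, B6=F, B7=F, B8=T, B9=F, B10=S, B11=F, B12=F
#2 (s=2, u=8) -> covered: B1=T, B2=S, B3=T, B4=E, B5=T, B6=F, B7=F, B8=T, B9=F, B10=S, B11=F, B12=F
#3 (s=9, u=7) -> covered: B1=F, B2=E, B3=F, B4=E, B6=T, B7=T, B9=F, B10=S, B11=T, B12=F
#4 (s=1, u=9) -> covered: B1=T, B2=S, B3=T, B4=E, B5=T, B6=F, B7=F, B8=T, B9=F, B10=S, B11=F, B12=F
#5 (s=2, u=5) -> covered: B1=T, B2=S, B3=T, B4=E, B5=T, B6=F, B7=F, B8=T, B9=F, B10=E, B11=F, B12=F
the full pool covers 19 outcomes: B1=T, B1=F, B2=S, B2=E, B3=T, B3=F, B4=E, B5=T, B6=T, B6=F, B7=T, B7=F, B8=T, B9=F, B10=S, B10=E, B11=T, B11=F, B12=F
checked all size-1 subsets: none covers 19 outcomes (max 12/19)
inputs {3, 5} (size 2) cover everything; no size-2 subset with a lexicographically smaller index list covers all 19
Answer: 2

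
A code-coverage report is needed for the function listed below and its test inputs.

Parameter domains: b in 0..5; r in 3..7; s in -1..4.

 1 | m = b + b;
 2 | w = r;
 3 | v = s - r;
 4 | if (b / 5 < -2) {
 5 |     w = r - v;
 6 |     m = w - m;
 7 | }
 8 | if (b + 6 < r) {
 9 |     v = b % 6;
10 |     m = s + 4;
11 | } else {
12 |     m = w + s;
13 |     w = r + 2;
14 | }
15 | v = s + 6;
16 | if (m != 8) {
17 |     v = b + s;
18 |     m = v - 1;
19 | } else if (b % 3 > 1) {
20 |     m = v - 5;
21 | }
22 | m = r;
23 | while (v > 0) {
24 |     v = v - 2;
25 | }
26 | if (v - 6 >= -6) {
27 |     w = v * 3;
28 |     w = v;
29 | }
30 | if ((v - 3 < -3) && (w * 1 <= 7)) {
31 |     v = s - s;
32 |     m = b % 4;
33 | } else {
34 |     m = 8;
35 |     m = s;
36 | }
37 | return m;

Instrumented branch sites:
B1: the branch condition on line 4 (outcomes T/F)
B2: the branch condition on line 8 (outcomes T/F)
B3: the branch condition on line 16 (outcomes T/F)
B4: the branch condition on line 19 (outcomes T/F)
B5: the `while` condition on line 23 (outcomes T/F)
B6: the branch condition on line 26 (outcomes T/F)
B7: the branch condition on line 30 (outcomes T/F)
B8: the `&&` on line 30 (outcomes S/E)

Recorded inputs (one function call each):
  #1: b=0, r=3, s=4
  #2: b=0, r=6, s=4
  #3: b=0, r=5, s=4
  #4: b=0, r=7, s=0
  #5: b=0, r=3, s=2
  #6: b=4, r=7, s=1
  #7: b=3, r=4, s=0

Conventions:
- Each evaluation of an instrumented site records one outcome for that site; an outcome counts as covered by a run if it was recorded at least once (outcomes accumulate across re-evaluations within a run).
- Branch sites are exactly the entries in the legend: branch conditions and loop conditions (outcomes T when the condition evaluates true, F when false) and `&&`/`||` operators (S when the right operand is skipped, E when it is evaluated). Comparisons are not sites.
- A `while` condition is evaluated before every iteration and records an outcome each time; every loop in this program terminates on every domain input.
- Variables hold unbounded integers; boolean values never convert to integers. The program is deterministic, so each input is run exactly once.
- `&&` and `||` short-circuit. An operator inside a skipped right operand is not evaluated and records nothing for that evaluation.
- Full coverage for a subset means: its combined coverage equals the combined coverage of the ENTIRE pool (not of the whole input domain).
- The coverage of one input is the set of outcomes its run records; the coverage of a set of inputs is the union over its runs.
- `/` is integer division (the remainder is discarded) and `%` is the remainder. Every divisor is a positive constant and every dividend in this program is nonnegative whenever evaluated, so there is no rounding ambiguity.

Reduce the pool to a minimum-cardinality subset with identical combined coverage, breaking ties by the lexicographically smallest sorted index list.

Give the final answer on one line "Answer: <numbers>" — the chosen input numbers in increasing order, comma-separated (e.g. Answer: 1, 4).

input #1, b=0, r=3, s=4: events B1->F, B2->F, B3->T, B5->T, B5->T, B5->F, B6->T, B8->S, B7->F; outcomes B1=F, B2=F, B3=T, B5=T, B5=F, B6=T, B7=F, B8=S
input #2, b=0, r=6, s=4: events B1->F, B2->F, B3->T, B5->T, B5->T, B5->F, B6->T, B8->S, B7->F; outcomes B1=F, B2=F, B3=T, B5=T, B5=F, B6=T, B7=F, B8=S
input #3, b=0, r=5, s=4: events B1->F, B2->F, B3->T, B5->T, B5->T, B5->F, B6->T, B8->S, B7->F; outcomes B1=F, B2=F, B3=T, B5=T, B5=F, B6=T, B7=F, B8=S
input #4, b=0, r=7, s=0: events B1->F, B2->T, B3->T, B5->F, B6->T, B8->S, B7->F; outcomes B1=F, B2=T, B3=T, B5=F, B6=T, B7=F, B8=S
input #5, b=0, r=3, s=2: events B1->F, B2->F, B3->T, B5->T, B5->F, B6->T, B8->S, B7->F; outcomes B1=F, B2=F, B3=T, B5=T, B5=F, B6=T, B7=F, B8=S
input #6, b=4, r=7, s=1: events B1->F, B2->F, B3->F, B4->F, B5->T, B5->T, B5->T, B5->T, B5->F, B6->F, B8->E, B7->F; outcomes B1=F, B2=F, B3=F, B4=F, B5=T, B5=F, B6=F, B7=F, B8=E
input #7, b=3, r=4, s=0: events B1->F, B2->F, B3->T, B5->T, B5->T, B5->F, B6->F, B8->E, B7->T; outcomes B1=F, B2=F, B3=T, B5=T, B5=F, B6=F, B7=T, B8=E
the full pool covers 14 outcomes: B1=F, B2=T, B2=F, B3=T, B3=F, B4=F, B5=T, B5=F, B6=T, B6=F, B7=T, B7=F, B8=S, B8=E
every size-1 subset falls short of the 14 outcomes (best: 9/14)
every size-2 subset falls short of the 14 outcomes (best: 13/14)
inputs {4, 6, 7} (size 3) cover everything; no size-3 subset with a lexicographically smaller index list covers all 14

Answer: 4, 6, 7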